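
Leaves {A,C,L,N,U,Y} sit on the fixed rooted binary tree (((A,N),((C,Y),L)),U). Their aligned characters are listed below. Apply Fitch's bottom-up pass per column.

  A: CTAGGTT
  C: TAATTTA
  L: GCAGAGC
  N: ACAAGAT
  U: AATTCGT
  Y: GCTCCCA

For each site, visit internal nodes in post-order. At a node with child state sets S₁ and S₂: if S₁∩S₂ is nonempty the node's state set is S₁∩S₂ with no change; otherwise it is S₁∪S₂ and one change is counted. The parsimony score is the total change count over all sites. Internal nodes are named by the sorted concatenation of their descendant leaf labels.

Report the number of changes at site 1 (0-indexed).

AN@0: {C} ∪ {A} = {A,C} (union, +1)
CY@0: {T} ∪ {G} = {G,T} (union, +1)
CLY@0: {G,T} ∩ {G} = {G} (intersection, +0)
ACLNY@0: {A,C} ∪ {G} = {A,C,G} (union, +1)
ACLNUY@0: {A,C,G} ∩ {A} = {A} (intersection, +0)
AN@1: {T} ∪ {C} = {C,T} (union, +1)
CY@1: {A} ∪ {C} = {A,C} (union, +1)
CLY@1: {A,C} ∩ {C} = {C} (intersection, +0)
ACLNY@1: {C,T} ∩ {C} = {C} (intersection, +0)
ACLNUY@1: {C} ∪ {A} = {A,C} (union, +1)
AN@2: {A} ∩ {A} = {A} (intersection, +0)
CY@2: {A} ∪ {T} = {A,T} (union, +1)
CLY@2: {A,T} ∩ {A} = {A} (intersection, +0)
ACLNY@2: {A} ∩ {A} = {A} (intersection, +0)
ACLNUY@2: {A} ∪ {T} = {A,T} (union, +1)
AN@3: {G} ∪ {A} = {A,G} (union, +1)
CY@3: {T} ∪ {C} = {C,T} (union, +1)
CLY@3: {C,T} ∪ {G} = {C,G,T} (union, +1)
ACLNY@3: {A,G} ∩ {C,G,T} = {G} (intersection, +0)
ACLNUY@3: {G} ∪ {T} = {G,T} (union, +1)
AN@4: {G} ∩ {G} = {G} (intersection, +0)
CY@4: {T} ∪ {C} = {C,T} (union, +1)
CLY@4: {C,T} ∪ {A} = {A,C,T} (union, +1)
ACLNY@4: {G} ∪ {A,C,T} = {A,C,G,T} (union, +1)
ACLNUY@4: {A,C,G,T} ∩ {C} = {C} (intersection, +0)
AN@5: {T} ∪ {A} = {A,T} (union, +1)
CY@5: {T} ∪ {C} = {C,T} (union, +1)
CLY@5: {C,T} ∪ {G} = {C,G,T} (union, +1)
ACLNY@5: {A,T} ∩ {C,G,T} = {T} (intersection, +0)
ACLNUY@5: {T} ∪ {G} = {G,T} (union, +1)
AN@6: {T} ∩ {T} = {T} (intersection, +0)
CY@6: {A} ∩ {A} = {A} (intersection, +0)
CLY@6: {A} ∪ {C} = {A,C} (union, +1)
ACLNY@6: {T} ∪ {A,C} = {A,C,T} (union, +1)
ACLNUY@6: {A,C,T} ∩ {T} = {T} (intersection, +0)
per-site changes: [3, 3, 2, 4, 3, 4, 2]; total = 21

3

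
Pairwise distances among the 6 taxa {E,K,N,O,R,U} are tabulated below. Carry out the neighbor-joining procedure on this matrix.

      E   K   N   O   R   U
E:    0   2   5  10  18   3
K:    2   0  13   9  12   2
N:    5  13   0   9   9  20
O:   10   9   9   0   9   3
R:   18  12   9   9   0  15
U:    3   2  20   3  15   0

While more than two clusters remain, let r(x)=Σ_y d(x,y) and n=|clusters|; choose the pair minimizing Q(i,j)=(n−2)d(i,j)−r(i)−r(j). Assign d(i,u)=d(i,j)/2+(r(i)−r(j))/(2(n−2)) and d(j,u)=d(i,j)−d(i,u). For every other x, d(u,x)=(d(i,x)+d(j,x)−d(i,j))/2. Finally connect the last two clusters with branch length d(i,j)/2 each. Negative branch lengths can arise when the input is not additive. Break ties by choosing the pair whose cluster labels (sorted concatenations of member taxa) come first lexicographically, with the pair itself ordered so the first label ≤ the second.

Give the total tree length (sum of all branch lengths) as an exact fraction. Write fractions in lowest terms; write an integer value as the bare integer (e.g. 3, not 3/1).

step 1: merge (N,R) at d=9, Q=-83; branch lengths N→29/8, R→43/8; new cluster NR
  updated: d(E,NR)=7, d(K,NR)=8, d(NR,O)=9/2, d(NR,U)=13
step 2: merge (NR,O) at d=9/2, Q=-91/2; branch lengths NR→13/4, O→5/4; new cluster NOR
  updated: d(E,NOR)=25/4, d(K,NOR)=25/4, d(NOR,U)=23/4
step 3: merge (E,K) at d=2, Q=-35/2; branch lengths E→5/4, K→3/4; new cluster EK
  updated: d(EK,NOR)=21/4, d(EK,U)=3/2
step 4: merge (EK,NOR) at d=21/4, Q=-25/2; branch lengths EK→1/2, NOR→19/4; new cluster EKNOR
  updated: d(EKNOR,U)=1
step 5: merge (EKNOR,U) at d=1; branch lengths EKNOR→1/2, U→1/2; new cluster EKNORU
final tree: (((E:5/4,K:3/4):1/2,((N:29/8,R:43/8):13/4,O:5/4):19/4):1/2,U:1/2)
total length: 87/4

87/4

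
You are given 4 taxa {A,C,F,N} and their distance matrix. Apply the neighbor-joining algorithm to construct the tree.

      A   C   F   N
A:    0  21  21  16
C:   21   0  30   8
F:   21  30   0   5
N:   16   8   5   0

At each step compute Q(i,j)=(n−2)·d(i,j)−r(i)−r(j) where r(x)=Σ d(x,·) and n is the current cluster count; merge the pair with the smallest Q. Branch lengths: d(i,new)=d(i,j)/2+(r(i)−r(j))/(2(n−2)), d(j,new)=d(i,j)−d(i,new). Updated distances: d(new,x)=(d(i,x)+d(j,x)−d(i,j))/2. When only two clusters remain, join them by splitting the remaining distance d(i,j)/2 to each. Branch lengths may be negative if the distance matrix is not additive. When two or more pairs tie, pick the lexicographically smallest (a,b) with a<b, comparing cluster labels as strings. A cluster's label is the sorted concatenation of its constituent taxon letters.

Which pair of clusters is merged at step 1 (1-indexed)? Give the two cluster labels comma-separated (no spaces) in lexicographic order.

1. join A+C (d=21, Q=-75) ⇒ AC; edges |A|=41/4, |C|=43/4
  updated: d(AC,F)=15, d(AC,N)=3/2
2. join AC+F (d=15, Q=-43/2) ⇒ ACF; edges |AC|=23/4, |F|=37/4
  updated: d(ACF,N)=-17/4
3. join ACF+N (d=-17/4) ⇒ ACFN; edges |ACF|=-17/8, |N|=-17/8
final tree: (((A:41/4,C:43/4):23/4,F:37/4):-17/8,N:-17/8)
total length: 127/4

A,C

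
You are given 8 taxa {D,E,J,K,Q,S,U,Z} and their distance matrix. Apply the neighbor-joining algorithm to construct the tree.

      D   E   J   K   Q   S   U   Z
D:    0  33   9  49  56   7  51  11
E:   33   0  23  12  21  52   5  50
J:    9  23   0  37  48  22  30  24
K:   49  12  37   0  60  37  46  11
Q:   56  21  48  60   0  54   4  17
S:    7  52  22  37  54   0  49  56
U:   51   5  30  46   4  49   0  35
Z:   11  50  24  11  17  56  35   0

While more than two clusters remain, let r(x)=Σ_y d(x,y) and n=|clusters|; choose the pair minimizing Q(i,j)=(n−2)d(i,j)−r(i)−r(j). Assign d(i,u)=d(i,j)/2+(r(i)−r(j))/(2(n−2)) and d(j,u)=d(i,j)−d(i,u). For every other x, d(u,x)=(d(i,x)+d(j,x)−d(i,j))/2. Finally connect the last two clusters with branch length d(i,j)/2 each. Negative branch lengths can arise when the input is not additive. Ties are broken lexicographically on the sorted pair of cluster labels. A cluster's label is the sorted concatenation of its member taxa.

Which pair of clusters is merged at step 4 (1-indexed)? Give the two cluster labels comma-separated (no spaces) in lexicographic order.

DS,J

step 1: merge (Q,U) at d=4, Q=-456; branch lengths Q→16/3, U→-4/3; new cluster QU
  updated: d(D,QU)=103/2, d(E,QU)=11, d(J,QU)=37, d(K,QU)=51, d(QU,S)=99/2, d(QU,Z)=24
step 2: merge (E,QU) at d=11, Q=-350; branch lengths E→6/5, QU→49/5; new cluster EQU
  updated: d(D,EQU)=147/4, d(EQU,J)=49/2, d(EQU,K)=26, d(EQU,S)=181/4, d(EQU,Z)=63/2
step 3: merge (D,S) at d=7, Q=-252; branch lengths D→-53/16, S→165/16; new cluster DS
  updated: d(DS,EQU)=75/2, d(DS,J)=12, d(DS,K)=79/2, d(DS,Z)=30
step 4: merge (DS,J) at d=12, Q=-361/2; branch lengths DS→115/12, J→29/12; new cluster DJS
  updated: d(DJS,EQU)=25, d(DJS,K)=129/4, d(DJS,Z)=21
step 5: merge (DJS,EQU) at d=25, Q=-443/4; branch lengths DJS→183/16, EQU→217/16; new cluster DEJQSU
  updated: d(DEJQSU,K)=133/8, d(DEJQSU,Z)=55/4
step 6: merge (DEJQSU,K) at d=133/8, Q=-331/8; branch lengths DEJQSU→155/16, K→111/16; new cluster DEJKQSU
  updated: d(DEJKQSU,Z)=65/16
step 7: merge (DEJKQSU,Z) at d=65/16; branch lengths DEJKQSU→65/32, Z→65/32; new cluster DEJKQSUZ
final tree: (((((D:-53/16,S:165/16):115/12,J:29/12):183/16,(E:6/5,(Q:16/3,U:-4/3):49/5):217/16):155/16,K:111/16):65/32,Z:65/32)
total length: 1275/16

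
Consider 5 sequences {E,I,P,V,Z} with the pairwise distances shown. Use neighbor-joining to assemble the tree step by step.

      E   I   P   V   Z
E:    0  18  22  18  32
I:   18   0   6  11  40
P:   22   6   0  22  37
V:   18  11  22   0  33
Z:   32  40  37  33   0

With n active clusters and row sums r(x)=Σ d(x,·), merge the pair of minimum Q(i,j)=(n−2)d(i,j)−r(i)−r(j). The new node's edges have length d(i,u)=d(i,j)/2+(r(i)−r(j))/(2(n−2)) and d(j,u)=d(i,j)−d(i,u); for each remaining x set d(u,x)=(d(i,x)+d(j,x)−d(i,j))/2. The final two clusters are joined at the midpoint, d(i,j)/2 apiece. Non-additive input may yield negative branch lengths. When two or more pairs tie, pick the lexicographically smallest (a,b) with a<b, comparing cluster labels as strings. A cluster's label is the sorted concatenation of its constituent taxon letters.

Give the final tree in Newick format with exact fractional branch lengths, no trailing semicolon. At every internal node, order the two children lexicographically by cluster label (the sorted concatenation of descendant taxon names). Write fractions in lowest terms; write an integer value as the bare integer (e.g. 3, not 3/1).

iteration 1: select I,P (d=6, Q=-144); attach at lengths (1, 5); label the merged cluster IP
  updated: d(E,IP)=17, d(IP,V)=27/2, d(IP,Z)=71/2
iteration 2: select E,Z (d=32, Q=-207/2); attach at lengths (61/8, 195/8); label the merged cluster EZ
  updated: d(EZ,IP)=41/4, d(EZ,V)=19/2
iteration 3: select EZ,IP (d=41/4, Q=-133/4); attach at lengths (25/8, 57/8); label the merged cluster EIPZ
  updated: d(EIPZ,V)=51/8
iteration 4: select EIPZ,V (d=51/8); attach at lengths (51/16, 51/16); label the merged cluster EIPVZ
final tree: (((E:61/8,Z:195/8):25/8,(I:1,P:5):57/8):51/16,V:51/16)
total length: 437/8

(((E:61/8,Z:195/8):25/8,(I:1,P:5):57/8):51/16,V:51/16)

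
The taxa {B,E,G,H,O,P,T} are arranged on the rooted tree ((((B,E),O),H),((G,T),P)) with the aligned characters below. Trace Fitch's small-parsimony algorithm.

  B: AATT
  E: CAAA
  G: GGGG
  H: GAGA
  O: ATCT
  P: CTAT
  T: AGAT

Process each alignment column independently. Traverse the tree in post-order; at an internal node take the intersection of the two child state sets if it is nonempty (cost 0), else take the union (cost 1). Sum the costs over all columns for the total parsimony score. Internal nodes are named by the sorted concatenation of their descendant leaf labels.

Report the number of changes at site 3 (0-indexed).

BE@0: {A} ∪ {C} = {A,C} (union, +1)
BEO@0: {A,C} ∩ {A} = {A} (intersection, +0)
BEHO@0: {A} ∪ {G} = {A,G} (union, +1)
GT@0: {G} ∪ {A} = {A,G} (union, +1)
GPT@0: {A,G} ∪ {C} = {A,C,G} (union, +1)
BEGHOPT@0: {A,G} ∩ {A,C,G} = {A,G} (intersection, +0)
BE@1: {A} ∩ {A} = {A} (intersection, +0)
BEO@1: {A} ∪ {T} = {A,T} (union, +1)
BEHO@1: {A,T} ∩ {A} = {A} (intersection, +0)
GT@1: {G} ∩ {G} = {G} (intersection, +0)
GPT@1: {G} ∪ {T} = {G,T} (union, +1)
BEGHOPT@1: {A} ∪ {G,T} = {A,G,T} (union, +1)
BE@2: {T} ∪ {A} = {A,T} (union, +1)
BEO@2: {A,T} ∪ {C} = {A,C,T} (union, +1)
BEHO@2: {A,C,T} ∪ {G} = {A,C,G,T} (union, +1)
GT@2: {G} ∪ {A} = {A,G} (union, +1)
GPT@2: {A,G} ∩ {A} = {A} (intersection, +0)
BEGHOPT@2: {A,C,G,T} ∩ {A} = {A} (intersection, +0)
BE@3: {T} ∪ {A} = {A,T} (union, +1)
BEO@3: {A,T} ∩ {T} = {T} (intersection, +0)
BEHO@3: {T} ∪ {A} = {A,T} (union, +1)
GT@3: {G} ∪ {T} = {G,T} (union, +1)
GPT@3: {G,T} ∩ {T} = {T} (intersection, +0)
BEGHOPT@3: {A,T} ∩ {T} = {T} (intersection, +0)
per-site changes: [4, 3, 4, 3]; total = 14

3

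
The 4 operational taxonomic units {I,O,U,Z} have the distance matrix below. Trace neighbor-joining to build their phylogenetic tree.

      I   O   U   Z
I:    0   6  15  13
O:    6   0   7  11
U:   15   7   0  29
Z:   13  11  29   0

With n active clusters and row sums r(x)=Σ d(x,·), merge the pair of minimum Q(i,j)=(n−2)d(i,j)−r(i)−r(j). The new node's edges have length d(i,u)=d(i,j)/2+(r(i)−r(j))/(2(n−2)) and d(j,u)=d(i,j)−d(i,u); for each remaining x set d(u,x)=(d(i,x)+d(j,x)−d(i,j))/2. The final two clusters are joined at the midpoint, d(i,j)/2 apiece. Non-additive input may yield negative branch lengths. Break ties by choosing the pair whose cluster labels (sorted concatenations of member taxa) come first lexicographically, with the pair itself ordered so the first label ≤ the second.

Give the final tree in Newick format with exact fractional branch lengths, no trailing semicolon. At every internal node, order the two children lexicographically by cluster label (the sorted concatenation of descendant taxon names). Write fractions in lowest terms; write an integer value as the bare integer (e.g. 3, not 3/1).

1. join I+Z (d=13, Q=-61) ⇒ IZ; edges |I|=7/4, |Z|=45/4
  updated: d(IZ,O)=2, d(IZ,U)=31/2
2. join IZ+O (d=2, Q=-49/2) ⇒ IOZ; edges |IZ|=21/4, |O|=-13/4
  updated: d(IOZ,U)=41/4
3. join IOZ+U (d=41/4) ⇒ IOUZ; edges |IOZ|=41/8, |U|=41/8
final tree: (((I:7/4,Z:45/4):21/4,O:-13/4):41/8,U:41/8)
total length: 101/4

(((I:7/4,Z:45/4):21/4,O:-13/4):41/8,U:41/8)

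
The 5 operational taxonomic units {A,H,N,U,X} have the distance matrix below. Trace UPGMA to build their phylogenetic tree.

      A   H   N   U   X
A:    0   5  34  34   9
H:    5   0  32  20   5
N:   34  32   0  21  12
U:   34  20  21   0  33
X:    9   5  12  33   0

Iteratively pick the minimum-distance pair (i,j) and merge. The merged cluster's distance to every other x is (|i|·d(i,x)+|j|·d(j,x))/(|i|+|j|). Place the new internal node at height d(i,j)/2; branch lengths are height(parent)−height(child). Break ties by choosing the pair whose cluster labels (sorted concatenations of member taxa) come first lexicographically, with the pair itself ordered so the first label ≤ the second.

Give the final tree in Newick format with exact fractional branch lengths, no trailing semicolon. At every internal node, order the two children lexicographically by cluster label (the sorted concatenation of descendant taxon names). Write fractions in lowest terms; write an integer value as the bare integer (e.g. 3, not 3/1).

(((A:5/2,H:5/2):1,X:7/2):41/4,(N:21/2,U:21/2):13/4)

iteration 1: select A,H (d=5); attach at lengths (5/2, 5/2); label the merged cluster AH
  updated: d(AH,N)=33, d(AH,U)=27, d(AH,X)=7
iteration 2: select AH,X (d=7); attach at lengths (1, 7/2); label the merged cluster AHX
  updated: d(AHX,N)=26, d(AHX,U)=29
iteration 3: select N,U (d=21); attach at lengths (21/2, 21/2); label the merged cluster NU
  updated: d(AHX,NU)=55/2
iteration 4: select AHX,NU (d=55/2); attach at lengths (41/4, 13/4); label the merged cluster AHNUX
final tree: (((A:5/2,H:5/2):1,X:7/2):41/4,(N:21/2,U:21/2):13/4)
total length: 44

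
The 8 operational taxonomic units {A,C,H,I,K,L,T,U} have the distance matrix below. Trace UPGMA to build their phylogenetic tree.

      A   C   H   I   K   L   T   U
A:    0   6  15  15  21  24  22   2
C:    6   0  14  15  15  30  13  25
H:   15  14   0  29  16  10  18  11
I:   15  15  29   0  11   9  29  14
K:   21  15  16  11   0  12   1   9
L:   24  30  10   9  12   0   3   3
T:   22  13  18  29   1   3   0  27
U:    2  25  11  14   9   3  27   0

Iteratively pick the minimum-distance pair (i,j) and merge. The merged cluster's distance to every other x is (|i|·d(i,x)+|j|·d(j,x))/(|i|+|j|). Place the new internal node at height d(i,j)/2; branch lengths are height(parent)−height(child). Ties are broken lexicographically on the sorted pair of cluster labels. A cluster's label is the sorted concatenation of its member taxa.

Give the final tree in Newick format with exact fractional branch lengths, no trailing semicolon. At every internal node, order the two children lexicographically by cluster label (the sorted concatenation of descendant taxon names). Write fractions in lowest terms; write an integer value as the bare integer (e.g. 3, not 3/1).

1. join K+T (d=1) ⇒ KT; edges |K|=1/2, |T|=1/2
  updated: d(A,KT)=43/2, d(C,KT)=14, d(H,KT)=17, d(I,KT)=20, d(KT,L)=15/2, d(KT,U)=18
2. join A+U (d=2) ⇒ AU; edges |A|=1, |U|=1
  updated: d(AU,C)=31/2, d(AU,H)=13, d(AU,I)=29/2, d(AU,KT)=79/4, d(AU,L)=27/2
3. join KT+L (d=15/2) ⇒ KLT; edges |KT|=13/4, |L|=15/4
  updated: d(AU,KLT)=53/3, d(C,KLT)=58/3, d(H,KLT)=44/3, d(I,KLT)=49/3
4. join AU+H (d=13) ⇒ AHU; edges |AU|=11/2, |H|=13/2
  updated: d(AHU,C)=15, d(AHU,I)=58/3, d(AHU,KLT)=50/3
5. join AHU+C (d=15) ⇒ ACHU; edges |AHU|=1, |C|=15/2
  updated: d(ACHU,I)=73/4, d(ACHU,KLT)=52/3
6. join I+KLT (d=49/3) ⇒ IKLT; edges |I|=49/6, |KLT|=53/12
  updated: d(ACHU,IKLT)=281/16
7. join ACHU+IKLT (d=281/16) ⇒ ACHIKLTU; edges |ACHU|=41/32, |IKLT|=59/96
final tree: ((((A:1,U:1):11/2,H:13/2):1,C:15/2):41/32,(I:49/6,((K:1/2,T:1/2):13/4,L:15/4):53/12):59/96)
total length: 2159/48

((((A:1,U:1):11/2,H:13/2):1,C:15/2):41/32,(I:49/6,((K:1/2,T:1/2):13/4,L:15/4):53/12):59/96)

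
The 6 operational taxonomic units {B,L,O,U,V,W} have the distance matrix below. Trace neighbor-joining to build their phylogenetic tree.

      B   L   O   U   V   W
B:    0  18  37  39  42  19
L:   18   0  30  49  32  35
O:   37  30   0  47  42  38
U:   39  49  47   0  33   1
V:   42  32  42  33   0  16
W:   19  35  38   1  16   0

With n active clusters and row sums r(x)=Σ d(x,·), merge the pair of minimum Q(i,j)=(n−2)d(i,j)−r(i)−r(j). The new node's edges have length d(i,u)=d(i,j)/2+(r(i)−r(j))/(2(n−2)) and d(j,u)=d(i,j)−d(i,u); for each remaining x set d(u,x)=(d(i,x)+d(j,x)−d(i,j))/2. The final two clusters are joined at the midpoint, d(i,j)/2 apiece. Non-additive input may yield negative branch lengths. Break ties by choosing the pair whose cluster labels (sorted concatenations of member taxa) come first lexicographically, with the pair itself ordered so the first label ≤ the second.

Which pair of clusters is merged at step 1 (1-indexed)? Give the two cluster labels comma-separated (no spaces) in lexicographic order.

1. join U+W (d=1, Q=-274) ⇒ UW; edges |U|=8, |W|=-7
  updated: d(B,UW)=57/2, d(L,UW)=83/2, d(O,UW)=42, d(UW,V)=24
2. join UW+V (d=24, Q=-204) ⇒ UVW; edges |UW|=34/3, |V|=38/3
  updated: d(B,UVW)=93/4, d(L,UVW)=99/4, d(O,UVW)=30
3. join B+L (d=18, Q=-115) ⇒ BL; edges |B|=83/8, |L|=61/8
  updated: d(BL,O)=49/2, d(BL,UVW)=15
4. join BL+O (d=49/2, Q=-139/2) ⇒ BLO; edges |BL|=19/4, |O|=79/4
  updated: d(BLO,UVW)=41/4
5. join BLO+UVW (d=41/4) ⇒ BLOUVW; edges |BLO|=41/8, |UVW|=41/8
final tree: (((B:83/8,L:61/8):19/4,O:79/4):41/8,((U:8,W:-7):34/3,V:38/3):41/8)
total length: 311/4

U,W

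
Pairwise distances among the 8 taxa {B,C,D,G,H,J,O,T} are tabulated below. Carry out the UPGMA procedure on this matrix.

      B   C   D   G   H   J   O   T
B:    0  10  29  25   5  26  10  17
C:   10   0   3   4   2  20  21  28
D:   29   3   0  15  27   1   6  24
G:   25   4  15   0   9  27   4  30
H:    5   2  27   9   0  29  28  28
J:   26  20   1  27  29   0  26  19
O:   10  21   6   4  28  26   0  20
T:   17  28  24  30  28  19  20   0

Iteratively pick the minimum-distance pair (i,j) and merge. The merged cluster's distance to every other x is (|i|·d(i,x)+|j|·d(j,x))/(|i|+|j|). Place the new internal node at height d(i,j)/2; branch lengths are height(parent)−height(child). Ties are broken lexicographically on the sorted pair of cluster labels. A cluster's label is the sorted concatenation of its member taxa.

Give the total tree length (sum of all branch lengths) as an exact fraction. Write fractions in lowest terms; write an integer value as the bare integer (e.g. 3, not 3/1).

iteration 1: select D,J (d=1); attach at lengths (1/2, 1/2); label the merged cluster DJ
  updated: d(B,DJ)=55/2, d(C,DJ)=23/2, d(DJ,G)=21, d(DJ,H)=28, d(DJ,O)=16, d(DJ,T)=43/2
iteration 2: select C,H (d=2); attach at lengths (1, 1); label the merged cluster CH
  updated: d(B,CH)=15/2, d(CH,DJ)=79/4, d(CH,G)=13/2, d(CH,O)=49/2, d(CH,T)=28
iteration 3: select G,O (d=4); attach at lengths (2, 2); label the merged cluster GO
  updated: d(B,GO)=35/2, d(CH,GO)=31/2, d(DJ,GO)=37/2, d(GO,T)=25
iteration 4: select B,CH (d=15/2); attach at lengths (15/4, 11/4); label the merged cluster BCH
  updated: d(BCH,DJ)=67/3, d(BCH,GO)=97/6, d(BCH,T)=73/3
iteration 5: select BCH,GO (d=97/6); attach at lengths (13/3, 73/12); label the merged cluster BCGHO
  updated: d(BCGHO,DJ)=104/5, d(BCGHO,T)=123/5
iteration 6: select BCGHO,DJ (d=104/5); attach at lengths (139/60, 99/10); label the merged cluster BCDGHJO
  updated: d(BCDGHJO,T)=166/7
iteration 7: select BCDGHJO,T (d=166/7); attach at lengths (51/35, 83/7); label the merged cluster BCDGHJOT
final tree: ((((B:15/4,(C:1,H:1):11/4):13/3,(G:2,O:2):73/12):139/60,(D:1/2,J:1/2):99/10):51/35,T:83/7)
total length: 5192/105

5192/105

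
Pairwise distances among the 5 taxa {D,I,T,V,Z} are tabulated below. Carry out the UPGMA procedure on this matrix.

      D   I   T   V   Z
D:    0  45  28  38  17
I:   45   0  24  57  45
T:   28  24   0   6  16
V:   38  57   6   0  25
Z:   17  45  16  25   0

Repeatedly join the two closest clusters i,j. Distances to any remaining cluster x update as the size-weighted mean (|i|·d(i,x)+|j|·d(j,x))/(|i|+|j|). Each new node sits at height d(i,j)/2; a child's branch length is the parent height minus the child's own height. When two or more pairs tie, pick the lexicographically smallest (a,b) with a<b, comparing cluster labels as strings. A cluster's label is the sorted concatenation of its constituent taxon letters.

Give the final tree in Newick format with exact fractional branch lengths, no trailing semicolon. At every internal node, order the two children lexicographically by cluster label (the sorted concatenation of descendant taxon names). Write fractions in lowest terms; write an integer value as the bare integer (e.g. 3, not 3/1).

(((D:17/2,Z:17/2):39/8,(T:3,V:3):83/8):8,I:171/8)

step 1: merge (T,V) at d=6; branch lengths T→3, V→3; new cluster TV
  updated: d(D,TV)=33, d(I,TV)=81/2, d(TV,Z)=41/2
step 2: merge (D,Z) at d=17; branch lengths D→17/2, Z→17/2; new cluster DZ
  updated: d(DZ,I)=45, d(DZ,TV)=107/4
step 3: merge (DZ,TV) at d=107/4; branch lengths DZ→39/8, TV→83/8; new cluster DTVZ
  updated: d(DTVZ,I)=171/4
step 4: merge (DTVZ,I) at d=171/4; branch lengths DTVZ→8, I→171/8; new cluster DITVZ
final tree: (((D:17/2,Z:17/2):39/8,(T:3,V:3):83/8):8,I:171/8)
total length: 541/8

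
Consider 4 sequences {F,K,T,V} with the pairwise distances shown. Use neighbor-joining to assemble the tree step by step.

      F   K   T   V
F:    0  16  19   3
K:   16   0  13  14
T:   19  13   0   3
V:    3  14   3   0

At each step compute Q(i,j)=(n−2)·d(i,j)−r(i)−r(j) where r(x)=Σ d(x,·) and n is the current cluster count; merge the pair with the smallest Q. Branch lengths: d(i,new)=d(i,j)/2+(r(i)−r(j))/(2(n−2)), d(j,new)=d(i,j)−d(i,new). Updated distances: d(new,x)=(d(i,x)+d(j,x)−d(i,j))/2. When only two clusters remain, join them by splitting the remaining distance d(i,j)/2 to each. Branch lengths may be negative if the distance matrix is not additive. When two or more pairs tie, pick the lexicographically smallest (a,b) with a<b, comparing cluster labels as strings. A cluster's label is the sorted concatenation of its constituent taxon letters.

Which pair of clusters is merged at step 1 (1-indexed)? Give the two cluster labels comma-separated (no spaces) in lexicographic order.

F,V

1. join F+V (d=3, Q=-52) ⇒ FV; edges |F|=6, |V|=-3
  updated: d(FV,K)=27/2, d(FV,T)=19/2
2. join FV+K (d=27/2, Q=-36) ⇒ FKV; edges |FV|=5, |K|=17/2
  updated: d(FKV,T)=9/2
3. join FKV+T (d=9/2) ⇒ FKTV; edges |FKV|=9/4, |T|=9/4
final tree: (((F:6,V:-3):5,K:17/2):9/4,T:9/4)
total length: 21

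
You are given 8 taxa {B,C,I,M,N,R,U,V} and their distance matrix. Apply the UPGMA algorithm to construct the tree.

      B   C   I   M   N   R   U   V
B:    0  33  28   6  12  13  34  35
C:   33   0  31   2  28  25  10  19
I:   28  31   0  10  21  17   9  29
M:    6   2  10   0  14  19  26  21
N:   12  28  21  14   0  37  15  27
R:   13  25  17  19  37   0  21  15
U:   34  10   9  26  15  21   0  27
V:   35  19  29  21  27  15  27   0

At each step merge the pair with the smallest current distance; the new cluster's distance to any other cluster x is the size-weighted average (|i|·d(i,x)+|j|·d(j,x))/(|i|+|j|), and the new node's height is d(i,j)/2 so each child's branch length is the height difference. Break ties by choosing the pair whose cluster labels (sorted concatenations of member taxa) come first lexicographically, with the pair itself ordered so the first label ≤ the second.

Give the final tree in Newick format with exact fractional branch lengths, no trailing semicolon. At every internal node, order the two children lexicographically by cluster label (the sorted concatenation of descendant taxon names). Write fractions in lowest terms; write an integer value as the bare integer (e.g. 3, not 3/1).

((B:6,N:6):49/8,(((C:1,M:1):69/8,(I:9/2,U:9/2):41/8):3/2,(R:15/2,V:15/2):29/8):1)

iteration 1: select C,M (d=2); attach at lengths (1, 1); label the merged cluster CM
  updated: d(B,CM)=39/2, d(CM,I)=41/2, d(CM,N)=21, d(CM,R)=22, d(CM,U)=18, d(CM,V)=20
iteration 2: select I,U (d=9); attach at lengths (9/2, 9/2); label the merged cluster IU
  updated: d(B,IU)=31, d(CM,IU)=77/4, d(IU,N)=18, d(IU,R)=19, d(IU,V)=28
iteration 3: select B,N (d=12); attach at lengths (6, 6); label the merged cluster BN
  updated: d(BN,CM)=81/4, d(BN,IU)=49/2, d(BN,R)=25, d(BN,V)=31
iteration 4: select R,V (d=15); attach at lengths (15/2, 15/2); label the merged cluster RV
  updated: d(BN,RV)=28, d(CM,RV)=21, d(IU,RV)=47/2
iteration 5: select CM,IU (d=77/4); attach at lengths (69/8, 41/8); label the merged cluster CIMU
  updated: d(BN,CIMU)=179/8, d(CIMU,RV)=89/4
iteration 6: select CIMU,RV (d=89/4); attach at lengths (3/2, 29/8); label the merged cluster CIMRUV
  updated: d(BN,CIMRUV)=97/4
iteration 7: select BN,CIMRUV (d=97/4); attach at lengths (49/8, 1); label the merged cluster BCIMNRUV
final tree: ((B:6,N:6):49/8,(((C:1,M:1):69/8,(I:9/2,U:9/2):41/8):3/2,(R:15/2,V:15/2):29/8):1)
total length: 64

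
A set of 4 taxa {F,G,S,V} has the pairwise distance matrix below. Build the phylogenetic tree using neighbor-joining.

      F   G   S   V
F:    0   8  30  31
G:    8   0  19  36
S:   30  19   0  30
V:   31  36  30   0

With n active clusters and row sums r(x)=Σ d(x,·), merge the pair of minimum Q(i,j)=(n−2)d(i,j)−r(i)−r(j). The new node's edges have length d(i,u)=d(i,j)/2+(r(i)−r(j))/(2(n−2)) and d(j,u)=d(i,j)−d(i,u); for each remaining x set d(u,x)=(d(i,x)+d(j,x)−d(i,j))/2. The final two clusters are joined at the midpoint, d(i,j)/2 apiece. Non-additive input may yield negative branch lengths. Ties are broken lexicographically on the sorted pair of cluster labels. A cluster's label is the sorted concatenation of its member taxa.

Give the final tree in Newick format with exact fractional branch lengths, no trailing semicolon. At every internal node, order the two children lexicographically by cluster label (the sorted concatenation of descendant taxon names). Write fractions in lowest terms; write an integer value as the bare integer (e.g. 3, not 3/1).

(((F:11/2,G:5/2):10,S:21/2):39/4,V:39/4)

iteration 1: select F,G (d=8, Q=-116); attach at lengths (11/2, 5/2); label the merged cluster FG
  updated: d(FG,S)=41/2, d(FG,V)=59/2
iteration 2: select FG,S (d=41/2, Q=-80); attach at lengths (10, 21/2); label the merged cluster FGS
  updated: d(FGS,V)=39/2
iteration 3: select FGS,V (d=39/2); attach at lengths (39/4, 39/4); label the merged cluster FGSV
final tree: (((F:11/2,G:5/2):10,S:21/2):39/4,V:39/4)
total length: 48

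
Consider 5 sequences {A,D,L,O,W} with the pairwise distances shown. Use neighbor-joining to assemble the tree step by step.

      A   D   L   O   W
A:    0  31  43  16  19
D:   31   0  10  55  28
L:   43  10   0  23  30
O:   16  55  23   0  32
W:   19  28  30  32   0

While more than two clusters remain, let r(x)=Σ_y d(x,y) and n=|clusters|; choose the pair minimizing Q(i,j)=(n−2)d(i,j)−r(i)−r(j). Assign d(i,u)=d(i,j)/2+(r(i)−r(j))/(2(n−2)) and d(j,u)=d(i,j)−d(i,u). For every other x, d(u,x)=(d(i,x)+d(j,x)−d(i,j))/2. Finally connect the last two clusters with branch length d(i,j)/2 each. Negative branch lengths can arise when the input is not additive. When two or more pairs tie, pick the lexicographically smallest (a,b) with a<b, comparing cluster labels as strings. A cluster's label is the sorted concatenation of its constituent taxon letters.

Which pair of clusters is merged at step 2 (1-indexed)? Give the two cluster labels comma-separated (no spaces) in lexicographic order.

step 1: merge (D,L) at d=10, Q=-200; branch lengths D→8, L→2; new cluster DL
  updated: d(A,DL)=32, d(DL,O)=34, d(DL,W)=24
step 2: merge (A,O) at d=16, Q=-117; branch lengths A→17/4, O→47/4; new cluster AO
  updated: d(AO,DL)=25, d(AO,W)=35/2
step 3: merge (AO,DL) at d=25, Q=-133/2; branch lengths AO→37/4, DL→63/4; new cluster ADLO
  updated: d(ADLO,W)=33/4
step 4: merge (ADLO,W) at d=33/4; branch lengths ADLO→33/8, W→33/8; new cluster ADLOW
final tree: (((A:17/4,O:47/4):37/4,(D:8,L:2):63/4):33/8,W:33/8)
total length: 237/4

A,O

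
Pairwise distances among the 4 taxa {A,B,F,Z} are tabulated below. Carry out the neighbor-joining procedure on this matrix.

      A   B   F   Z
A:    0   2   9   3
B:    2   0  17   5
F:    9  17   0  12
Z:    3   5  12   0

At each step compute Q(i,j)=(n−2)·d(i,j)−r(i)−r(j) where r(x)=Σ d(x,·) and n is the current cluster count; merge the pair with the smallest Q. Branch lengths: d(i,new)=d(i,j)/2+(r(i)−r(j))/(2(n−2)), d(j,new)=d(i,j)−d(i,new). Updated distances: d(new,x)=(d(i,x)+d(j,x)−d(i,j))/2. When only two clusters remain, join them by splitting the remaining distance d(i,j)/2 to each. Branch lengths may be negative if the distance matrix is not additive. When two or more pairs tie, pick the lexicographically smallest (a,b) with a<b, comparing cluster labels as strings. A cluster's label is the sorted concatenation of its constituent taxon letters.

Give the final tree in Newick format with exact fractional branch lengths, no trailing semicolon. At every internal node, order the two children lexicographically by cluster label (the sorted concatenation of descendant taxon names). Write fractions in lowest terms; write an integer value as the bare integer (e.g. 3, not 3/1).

iteration 1: select A,B (d=2, Q=-34); attach at lengths (-3/2, 7/2); label the merged cluster AB
  updated: d(AB,F)=12, d(AB,Z)=3
iteration 2: select AB,F (d=12, Q=-27); attach at lengths (3/2, 21/2); label the merged cluster ABF
  updated: d(ABF,Z)=3/2
iteration 3: select ABF,Z (d=3/2); attach at lengths (3/4, 3/4); label the merged cluster ABFZ
final tree: (((A:-3/2,B:7/2):3/2,F:21/2):3/4,Z:3/4)
total length: 31/2

(((A:-3/2,B:7/2):3/2,F:21/2):3/4,Z:3/4)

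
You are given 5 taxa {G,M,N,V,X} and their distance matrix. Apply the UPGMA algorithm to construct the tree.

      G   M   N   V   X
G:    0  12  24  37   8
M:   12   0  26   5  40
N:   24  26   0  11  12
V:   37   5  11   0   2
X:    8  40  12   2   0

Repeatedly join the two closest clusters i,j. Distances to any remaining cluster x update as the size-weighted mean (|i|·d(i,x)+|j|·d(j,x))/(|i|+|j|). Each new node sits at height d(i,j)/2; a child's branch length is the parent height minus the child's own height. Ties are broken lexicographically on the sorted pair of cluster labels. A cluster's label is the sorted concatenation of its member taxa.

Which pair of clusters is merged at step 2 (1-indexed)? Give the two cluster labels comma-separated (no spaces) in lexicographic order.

iteration 1: select V,X (d=2); attach at lengths (1, 1); label the merged cluster VX
  updated: d(G,VX)=45/2, d(M,VX)=45/2, d(N,VX)=23/2
iteration 2: select N,VX (d=23/2); attach at lengths (23/4, 19/4); label the merged cluster NVX
  updated: d(G,NVX)=23, d(M,NVX)=71/3
iteration 3: select G,M (d=12); attach at lengths (6, 6); label the merged cluster GM
  updated: d(GM,NVX)=70/3
iteration 4: select GM,NVX (d=70/3); attach at lengths (17/3, 71/12); label the merged cluster GMNVX
final tree: ((G:6,M:6):17/3,(N:23/4,(V:1,X:1):19/4):71/12)
total length: 433/12

N,VX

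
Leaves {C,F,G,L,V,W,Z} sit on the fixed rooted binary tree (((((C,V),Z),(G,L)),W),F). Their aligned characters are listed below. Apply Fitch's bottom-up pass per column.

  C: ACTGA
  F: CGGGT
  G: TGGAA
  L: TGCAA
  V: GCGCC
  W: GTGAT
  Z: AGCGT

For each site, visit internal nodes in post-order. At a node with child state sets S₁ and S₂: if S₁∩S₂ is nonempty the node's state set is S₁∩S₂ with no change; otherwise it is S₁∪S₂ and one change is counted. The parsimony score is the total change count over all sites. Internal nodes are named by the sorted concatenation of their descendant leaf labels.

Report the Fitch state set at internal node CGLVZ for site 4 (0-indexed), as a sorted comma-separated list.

A

CV@0: {A} ∪ {G} = {A,G} (union, +1)
CVZ@0: {A,G} ∩ {A} = {A} (intersection, +0)
GL@0: {T} ∩ {T} = {T} (intersection, +0)
CGLVZ@0: {A} ∪ {T} = {A,T} (union, +1)
CGLVWZ@0: {A,T} ∪ {G} = {A,G,T} (union, +1)
CFGLVWZ@0: {A,G,T} ∪ {C} = {A,C,G,T} (union, +1)
CV@1: {C} ∩ {C} = {C} (intersection, +0)
CVZ@1: {C} ∪ {G} = {C,G} (union, +1)
GL@1: {G} ∩ {G} = {G} (intersection, +0)
CGLVZ@1: {C,G} ∩ {G} = {G} (intersection, +0)
CGLVWZ@1: {G} ∪ {T} = {G,T} (union, +1)
CFGLVWZ@1: {G,T} ∩ {G} = {G} (intersection, +0)
CV@2: {T} ∪ {G} = {G,T} (union, +1)
CVZ@2: {G,T} ∪ {C} = {C,G,T} (union, +1)
GL@2: {G} ∪ {C} = {C,G} (union, +1)
CGLVZ@2: {C,G,T} ∩ {C,G} = {C,G} (intersection, +0)
CGLVWZ@2: {C,G} ∩ {G} = {G} (intersection, +0)
CFGLVWZ@2: {G} ∩ {G} = {G} (intersection, +0)
CV@3: {G} ∪ {C} = {C,G} (union, +1)
CVZ@3: {C,G} ∩ {G} = {G} (intersection, +0)
GL@3: {A} ∩ {A} = {A} (intersection, +0)
CGLVZ@3: {G} ∪ {A} = {A,G} (union, +1)
CGLVWZ@3: {A,G} ∩ {A} = {A} (intersection, +0)
CFGLVWZ@3: {A} ∪ {G} = {A,G} (union, +1)
CV@4: {A} ∪ {C} = {A,C} (union, +1)
CVZ@4: {A,C} ∪ {T} = {A,C,T} (union, +1)
GL@4: {A} ∩ {A} = {A} (intersection, +0)
CGLVZ@4: {A,C,T} ∩ {A} = {A} (intersection, +0)
CGLVWZ@4: {A} ∪ {T} = {A,T} (union, +1)
CFGLVWZ@4: {A,T} ∩ {T} = {T} (intersection, +0)
per-site changes: [4, 2, 3, 3, 3]; total = 15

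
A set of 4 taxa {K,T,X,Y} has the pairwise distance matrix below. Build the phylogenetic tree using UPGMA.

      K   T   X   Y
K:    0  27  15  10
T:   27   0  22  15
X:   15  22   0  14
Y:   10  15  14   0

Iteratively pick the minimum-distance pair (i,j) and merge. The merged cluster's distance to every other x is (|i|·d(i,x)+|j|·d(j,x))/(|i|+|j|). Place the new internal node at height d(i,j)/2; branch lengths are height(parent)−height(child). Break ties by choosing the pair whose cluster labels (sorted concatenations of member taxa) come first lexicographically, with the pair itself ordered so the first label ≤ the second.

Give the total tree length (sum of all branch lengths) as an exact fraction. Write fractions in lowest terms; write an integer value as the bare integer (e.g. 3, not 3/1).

403/12

step 1: merge (K,Y) at d=10; branch lengths K→5, Y→5; new cluster KY
  updated: d(KY,T)=21, d(KY,X)=29/2
step 2: merge (KY,X) at d=29/2; branch lengths KY→9/4, X→29/4; new cluster KXY
  updated: d(KXY,T)=64/3
step 3: merge (KXY,T) at d=64/3; branch lengths KXY→41/12, T→32/3; new cluster KTXY
final tree: (((K:5,Y:5):9/4,X:29/4):41/12,T:32/3)
total length: 403/12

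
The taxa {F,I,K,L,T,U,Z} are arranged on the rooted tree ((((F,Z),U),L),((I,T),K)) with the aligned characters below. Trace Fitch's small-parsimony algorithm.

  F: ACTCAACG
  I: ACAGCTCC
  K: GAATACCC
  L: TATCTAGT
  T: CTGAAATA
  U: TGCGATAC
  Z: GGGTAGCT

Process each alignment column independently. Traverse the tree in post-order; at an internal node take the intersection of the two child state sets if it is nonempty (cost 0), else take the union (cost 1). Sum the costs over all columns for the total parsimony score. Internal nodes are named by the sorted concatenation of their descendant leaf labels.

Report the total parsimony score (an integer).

31

[col 0] FZ: children F:{A}, Z:{G} ∪→ {A,G}; cost 1
[col 0] FUZ: children FZ:{A,G}, U:{T} ∪→ {A,G,T}; cost 1
[col 0] FLUZ: children FUZ:{A,G,T}, L:{T} ∩→ {T}; cost 0
[col 0] IT: children I:{A}, T:{C} ∪→ {A,C}; cost 1
[col 0] IKT: children IT:{A,C}, K:{G} ∪→ {A,C,G}; cost 1
[col 0] FIKLTUZ: children FLUZ:{T}, IKT:{A,C,G} ∪→ {A,C,G,T}; cost 1
[col 1] FZ: children F:{C}, Z:{G} ∪→ {C,G}; cost 1
[col 1] FUZ: children FZ:{C,G}, U:{G} ∩→ {G}; cost 0
[col 1] FLUZ: children FUZ:{G}, L:{A} ∪→ {A,G}; cost 1
[col 1] IT: children I:{C}, T:{T} ∪→ {C,T}; cost 1
[col 1] IKT: children IT:{C,T}, K:{A} ∪→ {A,C,T}; cost 1
[col 1] FIKLTUZ: children FLUZ:{A,G}, IKT:{A,C,T} ∩→ {A}; cost 0
[col 2] FZ: children F:{T}, Z:{G} ∪→ {G,T}; cost 1
[col 2] FUZ: children FZ:{G,T}, U:{C} ∪→ {C,G,T}; cost 1
[col 2] FLUZ: children FUZ:{C,G,T}, L:{T} ∩→ {T}; cost 0
[col 2] IT: children I:{A}, T:{G} ∪→ {A,G}; cost 1
[col 2] IKT: children IT:{A,G}, K:{A} ∩→ {A}; cost 0
[col 2] FIKLTUZ: children FLUZ:{T}, IKT:{A} ∪→ {A,T}; cost 1
[col 3] FZ: children F:{C}, Z:{T} ∪→ {C,T}; cost 1
[col 3] FUZ: children FZ:{C,T}, U:{G} ∪→ {C,G,T}; cost 1
[col 3] FLUZ: children FUZ:{C,G,T}, L:{C} ∩→ {C}; cost 0
[col 3] IT: children I:{G}, T:{A} ∪→ {A,G}; cost 1
[col 3] IKT: children IT:{A,G}, K:{T} ∪→ {A,G,T}; cost 1
[col 3] FIKLTUZ: children FLUZ:{C}, IKT:{A,G,T} ∪→ {A,C,G,T}; cost 1
[col 4] FZ: children F:{A}, Z:{A} ∩→ {A}; cost 0
[col 4] FUZ: children FZ:{A}, U:{A} ∩→ {A}; cost 0
[col 4] FLUZ: children FUZ:{A}, L:{T} ∪→ {A,T}; cost 1
[col 4] IT: children I:{C}, T:{A} ∪→ {A,C}; cost 1
[col 4] IKT: children IT:{A,C}, K:{A} ∩→ {A}; cost 0
[col 4] FIKLTUZ: children FLUZ:{A,T}, IKT:{A} ∩→ {A}; cost 0
[col 5] FZ: children F:{A}, Z:{G} ∪→ {A,G}; cost 1
[col 5] FUZ: children FZ:{A,G}, U:{T} ∪→ {A,G,T}; cost 1
[col 5] FLUZ: children FUZ:{A,G,T}, L:{A} ∩→ {A}; cost 0
[col 5] IT: children I:{T}, T:{A} ∪→ {A,T}; cost 1
[col 5] IKT: children IT:{A,T}, K:{C} ∪→ {A,C,T}; cost 1
[col 5] FIKLTUZ: children FLUZ:{A}, IKT:{A,C,T} ∩→ {A}; cost 0
[col 6] FZ: children F:{C}, Z:{C} ∩→ {C}; cost 0
[col 6] FUZ: children FZ:{C}, U:{A} ∪→ {A,C}; cost 1
[col 6] FLUZ: children FUZ:{A,C}, L:{G} ∪→ {A,C,G}; cost 1
[col 6] IT: children I:{C}, T:{T} ∪→ {C,T}; cost 1
[col 6] IKT: children IT:{C,T}, K:{C} ∩→ {C}; cost 0
[col 6] FIKLTUZ: children FLUZ:{A,C,G}, IKT:{C} ∩→ {C}; cost 0
[col 7] FZ: children F:{G}, Z:{T} ∪→ {G,T}; cost 1
[col 7] FUZ: children FZ:{G,T}, U:{C} ∪→ {C,G,T}; cost 1
[col 7] FLUZ: children FUZ:{C,G,T}, L:{T} ∩→ {T}; cost 0
[col 7] IT: children I:{C}, T:{A} ∪→ {A,C}; cost 1
[col 7] IKT: children IT:{A,C}, K:{C} ∩→ {C}; cost 0
[col 7] FIKLTUZ: children FLUZ:{T}, IKT:{C} ∪→ {C,T}; cost 1
per-site changes: [5, 4, 4, 5, 2, 4, 3, 4]; total = 31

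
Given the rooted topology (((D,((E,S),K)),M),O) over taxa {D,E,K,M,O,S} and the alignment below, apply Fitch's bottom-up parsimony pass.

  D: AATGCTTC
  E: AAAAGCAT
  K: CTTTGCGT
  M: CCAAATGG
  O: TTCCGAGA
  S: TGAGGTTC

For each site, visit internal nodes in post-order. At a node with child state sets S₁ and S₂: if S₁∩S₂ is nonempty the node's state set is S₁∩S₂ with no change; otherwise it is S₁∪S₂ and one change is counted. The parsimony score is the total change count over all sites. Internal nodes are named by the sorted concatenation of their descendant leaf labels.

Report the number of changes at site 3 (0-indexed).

[col 0] ES: children E:{A}, S:{T} ∪→ {A,T}; cost 1
[col 0] EKS: children ES:{A,T}, K:{C} ∪→ {A,C,T}; cost 1
[col 0] DEKS: children D:{A}, EKS:{A,C,T} ∩→ {A}; cost 0
[col 0] DEKMS: children DEKS:{A}, M:{C} ∪→ {A,C}; cost 1
[col 0] DEKMOS: children DEKMS:{A,C}, O:{T} ∪→ {A,C,T}; cost 1
[col 1] ES: children E:{A}, S:{G} ∪→ {A,G}; cost 1
[col 1] EKS: children ES:{A,G}, K:{T} ∪→ {A,G,T}; cost 1
[col 1] DEKS: children D:{A}, EKS:{A,G,T} ∩→ {A}; cost 0
[col 1] DEKMS: children DEKS:{A}, M:{C} ∪→ {A,C}; cost 1
[col 1] DEKMOS: children DEKMS:{A,C}, O:{T} ∪→ {A,C,T}; cost 1
[col 2] ES: children E:{A}, S:{A} ∩→ {A}; cost 0
[col 2] EKS: children ES:{A}, K:{T} ∪→ {A,T}; cost 1
[col 2] DEKS: children D:{T}, EKS:{A,T} ∩→ {T}; cost 0
[col 2] DEKMS: children DEKS:{T}, M:{A} ∪→ {A,T}; cost 1
[col 2] DEKMOS: children DEKMS:{A,T}, O:{C} ∪→ {A,C,T}; cost 1
[col 3] ES: children E:{A}, S:{G} ∪→ {A,G}; cost 1
[col 3] EKS: children ES:{A,G}, K:{T} ∪→ {A,G,T}; cost 1
[col 3] DEKS: children D:{G}, EKS:{A,G,T} ∩→ {G}; cost 0
[col 3] DEKMS: children DEKS:{G}, M:{A} ∪→ {A,G}; cost 1
[col 3] DEKMOS: children DEKMS:{A,G}, O:{C} ∪→ {A,C,G}; cost 1
[col 4] ES: children E:{G}, S:{G} ∩→ {G}; cost 0
[col 4] EKS: children ES:{G}, K:{G} ∩→ {G}; cost 0
[col 4] DEKS: children D:{C}, EKS:{G} ∪→ {C,G}; cost 1
[col 4] DEKMS: children DEKS:{C,G}, M:{A} ∪→ {A,C,G}; cost 1
[col 4] DEKMOS: children DEKMS:{A,C,G}, O:{G} ∩→ {G}; cost 0
[col 5] ES: children E:{C}, S:{T} ∪→ {C,T}; cost 1
[col 5] EKS: children ES:{C,T}, K:{C} ∩→ {C}; cost 0
[col 5] DEKS: children D:{T}, EKS:{C} ∪→ {C,T}; cost 1
[col 5] DEKMS: children DEKS:{C,T}, M:{T} ∩→ {T}; cost 0
[col 5] DEKMOS: children DEKMS:{T}, O:{A} ∪→ {A,T}; cost 1
[col 6] ES: children E:{A}, S:{T} ∪→ {A,T}; cost 1
[col 6] EKS: children ES:{A,T}, K:{G} ∪→ {A,G,T}; cost 1
[col 6] DEKS: children D:{T}, EKS:{A,G,T} ∩→ {T}; cost 0
[col 6] DEKMS: children DEKS:{T}, M:{G} ∪→ {G,T}; cost 1
[col 6] DEKMOS: children DEKMS:{G,T}, O:{G} ∩→ {G}; cost 0
[col 7] ES: children E:{T}, S:{C} ∪→ {C,T}; cost 1
[col 7] EKS: children ES:{C,T}, K:{T} ∩→ {T}; cost 0
[col 7] DEKS: children D:{C}, EKS:{T} ∪→ {C,T}; cost 1
[col 7] DEKMS: children DEKS:{C,T}, M:{G} ∪→ {C,G,T}; cost 1
[col 7] DEKMOS: children DEKMS:{C,G,T}, O:{A} ∪→ {A,C,G,T}; cost 1
per-site changes: [4, 4, 3, 4, 2, 3, 3, 4]; total = 27

4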